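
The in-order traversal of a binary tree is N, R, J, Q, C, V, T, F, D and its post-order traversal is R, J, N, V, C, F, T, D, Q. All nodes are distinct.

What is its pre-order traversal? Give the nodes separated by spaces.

Q N J R D T C V F

The last element of post-order is the root; it splits in-order into left and right subtrees.
Root Q: left subtree has 3 nodes {N, R, J}, right has 5 {C, V, T, F, D}.
  Root N: left subtree has 0 nodes { }, right has 2 {R, J}.
    Root J: left subtree has 1 node {R}, right has 0 { }.
  Root D: left subtree has 4 nodes {C, V, T, F}, right has 0 { }.
    Root T: left subtree has 2 nodes {C, V}, right has 1 {F}.
      Root C: left subtree has 0 nodes { }, right has 1 {V}.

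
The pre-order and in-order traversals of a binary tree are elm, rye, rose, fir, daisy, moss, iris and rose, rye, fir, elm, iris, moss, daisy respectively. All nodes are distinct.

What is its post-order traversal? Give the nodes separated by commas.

rose, fir, rye, iris, moss, daisy, elm

The first element of pre-order is the root; it splits in-order into left and right subtrees.
Root elm: left subtree has 3 nodes {rose, rye, fir}, right has 3 {iris, moss, daisy}.
  Root rye: left subtree has 1 node {rose}, right has 1 {fir}.
  Root daisy: left subtree has 2 nodes {iris, moss}, right has 0 { }.
    Root moss: left subtree has 1 node {iris}, right has 0 { }.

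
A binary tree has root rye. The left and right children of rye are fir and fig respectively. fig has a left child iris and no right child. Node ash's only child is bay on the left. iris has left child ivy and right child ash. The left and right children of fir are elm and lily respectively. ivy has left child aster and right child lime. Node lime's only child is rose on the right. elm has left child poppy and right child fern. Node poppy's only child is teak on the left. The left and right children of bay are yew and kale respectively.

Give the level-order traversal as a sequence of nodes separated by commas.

rye, fir, fig, elm, lily, iris, poppy, fern, ivy, ash, teak, aster, lime, bay, rose, yew, kale

Level-order visits nodes level by level from the root, left to right within each level.
Level 0: rye
Level 1: fir, fig
Level 2: elm, lily, iris
Level 3: poppy, fern, ivy, ash
Level 4: teak, aster, lime, bay
Level 5: rose, yew, kale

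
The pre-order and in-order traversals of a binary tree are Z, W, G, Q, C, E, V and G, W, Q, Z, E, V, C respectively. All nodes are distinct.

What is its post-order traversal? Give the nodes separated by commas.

G, Q, W, V, E, C, Z

The first element of pre-order is the root; it splits in-order into left and right subtrees.
Root Z: left subtree has 3 nodes {G, W, Q}, right has 3 {E, V, C}.
  Root W: left subtree has 1 node {G}, right has 1 {Q}.
  Root C: left subtree has 2 nodes {E, V}, right has 0 { }.
    Root E: left subtree has 0 nodes { }, right has 1 {V}.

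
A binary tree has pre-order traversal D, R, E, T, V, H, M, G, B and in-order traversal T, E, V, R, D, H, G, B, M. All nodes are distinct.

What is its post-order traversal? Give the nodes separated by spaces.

The first element of pre-order is the root; it splits in-order into left and right subtrees.
Root D: left subtree has 4 nodes {T, E, V, R}, right has 4 {H, G, B, M}.
  Root R: left subtree has 3 nodes {T, E, V}, right has 0 { }.
    Root E: left subtree has 1 node {T}, right has 1 {V}.
  Root H: left subtree has 0 nodes { }, right has 3 {G, B, M}.
    Root M: left subtree has 2 nodes {G, B}, right has 0 { }.
      Root G: left subtree has 0 nodes { }, right has 1 {B}.

T V E R B G M H D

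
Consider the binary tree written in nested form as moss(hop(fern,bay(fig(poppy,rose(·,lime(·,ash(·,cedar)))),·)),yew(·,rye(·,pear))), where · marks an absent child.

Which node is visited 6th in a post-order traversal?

rose

Post-order visits the left subtree, then the right subtree, then the node.
At moss: go left to hop.
  At hop: go left to fern.
    fern is a leaf — visit fern.
  At hop: go right to bay.
    At bay: go left to fig.
      At fig: go left to poppy.
        poppy is a leaf — visit poppy.
      At fig: go right to rose.
        At rose: no left child.
        At rose: go right to lime.
          At lime: no left child.
          At lime: go right to ash.
            At ash: no left child.
            At ash: go right to cedar.
              cedar is a leaf — visit cedar.
            Visit ash.
          Visit lime.
        Visit rose.
      Visit fig.
    At bay: no right child.
    Visit bay.
  Visit hop.
At moss: go right to yew.
  At yew: no left child.
  At yew: go right to rye.
    At rye: no left child.
    At rye: go right to pear.
      pear is a leaf — visit pear.
    Visit rye.
  Visit yew.
Visit moss.
Full post-order sequence: fern, poppy, cedar, ash, lime, rose, fig, bay, hop, pear, rye, yew, moss.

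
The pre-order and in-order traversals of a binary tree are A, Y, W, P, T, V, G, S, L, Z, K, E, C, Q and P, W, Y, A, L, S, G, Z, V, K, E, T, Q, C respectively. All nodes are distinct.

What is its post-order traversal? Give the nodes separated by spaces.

P W Y L S Z G E K V Q C T A

The first element of pre-order is the root; it splits in-order into left and right subtrees.
Root A: left subtree has 3 nodes {P, W, Y}, right has 10 {L, S, G, Z, V, K, E, T, Q, C}.
  Root Y: left subtree has 2 nodes {P, W}, right has 0 { }.
    Root W: left subtree has 1 node {P}, right has 0 { }.
  Root T: left subtree has 7 nodes {L, S, G, Z, V, K, E}, right has 2 {Q, C}.
    Root V: left subtree has 4 nodes {L, S, G, Z}, right has 2 {K, E}.
      Root G: left subtree has 2 nodes {L, S}, right has 1 {Z}.
        Root S: left subtree has 1 node {L}, right has 0 { }.
      Root K: left subtree has 0 nodes { }, right has 1 {E}.
    Root C: left subtree has 1 node {Q}, right has 0 { }.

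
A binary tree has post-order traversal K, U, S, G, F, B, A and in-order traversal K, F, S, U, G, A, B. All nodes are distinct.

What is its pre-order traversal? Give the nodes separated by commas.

A, F, K, G, S, U, B

The last element of post-order is the root; it splits in-order into left and right subtrees.
Root A: left subtree has 5 nodes {K, F, S, U, G}, right has 1 {B}.
  Root F: left subtree has 1 node {K}, right has 3 {S, U, G}.
    Root G: left subtree has 2 nodes {S, U}, right has 0 { }.
      Root S: left subtree has 0 nodes { }, right has 1 {U}.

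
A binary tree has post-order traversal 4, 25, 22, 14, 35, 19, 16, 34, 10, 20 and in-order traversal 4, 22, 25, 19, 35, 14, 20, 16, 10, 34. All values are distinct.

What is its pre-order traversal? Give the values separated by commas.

The last element of post-order is the root; it splits in-order into left and right subtrees.
Root 20: left subtree has 6 nodes {4, 22, 25, 19, 35, 14}, right has 3 {16, 10, 34}.
  Root 19: left subtree has 3 nodes {4, 22, 25}, right has 2 {35, 14}.
    Root 22: left subtree has 1 node {4}, right has 1 {25}.
    Root 35: left subtree has 0 nodes { }, right has 1 {14}.
  Root 10: left subtree has 1 node {16}, right has 1 {34}.

20, 19, 22, 4, 25, 35, 14, 10, 16, 34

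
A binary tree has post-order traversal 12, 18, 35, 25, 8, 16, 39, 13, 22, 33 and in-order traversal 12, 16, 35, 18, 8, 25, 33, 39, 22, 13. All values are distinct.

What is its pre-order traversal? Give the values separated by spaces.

The last element of post-order is the root; it splits in-order into left and right subtrees.
Root 33: left subtree has 6 nodes {12, 16, 35, 18, 8, 25}, right has 3 {39, 22, 13}.
  Root 16: left subtree has 1 node {12}, right has 4 {35, 18, 8, 25}.
    Root 8: left subtree has 2 nodes {35, 18}, right has 1 {25}.
      Root 35: left subtree has 0 nodes { }, right has 1 {18}.
  Root 22: left subtree has 1 node {39}, right has 1 {13}.

33 16 12 8 35 18 25 22 39 13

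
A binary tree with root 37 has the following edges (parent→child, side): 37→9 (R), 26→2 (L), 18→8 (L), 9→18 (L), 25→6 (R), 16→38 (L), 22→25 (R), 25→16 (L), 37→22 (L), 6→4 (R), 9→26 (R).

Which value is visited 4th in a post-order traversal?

6

Post-order visits the left subtree, then the right subtree, then the node.
At 37: go left to 22.
  At 22: no left child.
  At 22: go right to 25.
    At 25: go left to 16.
      At 16: go left to 38.
        38 is a leaf — visit 38.
      At 16: no right child.
      Visit 16.
    At 25: go right to 6.
      At 6: no left child.
      At 6: go right to 4.
        4 is a leaf — visit 4.
      Visit 6.
    Visit 25.
  Visit 22.
At 37: go right to 9.
  At 9: go left to 18.
    At 18: go left to 8.
      8 is a leaf — visit 8.
    At 18: no right child.
    Visit 18.
  At 9: go right to 26.
    At 26: go left to 2.
      2 is a leaf — visit 2.
    At 26: no right child.
    Visit 26.
  Visit 9.
Visit 37.
Full post-order sequence: 38, 16, 4, 6, 25, 22, 8, 18, 2, 26, 9, 37.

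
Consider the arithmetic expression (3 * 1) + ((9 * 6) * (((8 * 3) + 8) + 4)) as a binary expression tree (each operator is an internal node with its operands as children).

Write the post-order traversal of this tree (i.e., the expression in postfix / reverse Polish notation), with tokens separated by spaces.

3 1 * 9 6 * 8 3 * 8 + 4 + * +

Post-order on an expression tree gives postfix notation: for each operator, emit left operand, right operand, then the operator.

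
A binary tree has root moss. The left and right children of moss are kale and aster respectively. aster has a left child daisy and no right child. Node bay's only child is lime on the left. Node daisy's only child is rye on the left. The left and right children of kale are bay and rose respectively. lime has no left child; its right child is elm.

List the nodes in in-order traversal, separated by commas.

lime, elm, bay, kale, rose, moss, rye, daisy, aster

In-order visits the left subtree, then the node, then the right subtree.
At moss: go left to kale.
  At kale: go left to bay.
    At bay: go left to lime.
      At lime: no left child.
      Visit lime.
      At lime: go right to elm.
        elm is a leaf — visit elm.
    Visit bay.
    At bay: no right child.
  Visit kale.
  At kale: go right to rose.
    rose is a leaf — visit rose.
Visit moss.
At moss: go right to aster.
  At aster: go left to daisy.
    At daisy: go left to rye.
      rye is a leaf — visit rye.
    Visit daisy.
    At daisy: no right child.
  Visit aster.
  At aster: no right child.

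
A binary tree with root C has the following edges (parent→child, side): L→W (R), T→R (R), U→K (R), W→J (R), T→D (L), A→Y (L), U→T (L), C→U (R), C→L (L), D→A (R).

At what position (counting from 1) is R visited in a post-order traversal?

Post-order visits the left subtree, then the right subtree, then the node.
At C: go left to L.
  At L: no left child.
  At L: go right to W.
    At W: no left child.
    At W: go right to J.
      J is a leaf — visit J.
    Visit W.
  Visit L.
At C: go right to U.
  At U: go left to T.
    At T: go left to D.
      At D: no left child.
      At D: go right to A.
        At A: go left to Y.
          Y is a leaf — visit Y.
        At A: no right child.
        Visit A.
      Visit D.
    At T: go right to R.
      R is a leaf — visit R.
    Visit T.
  At U: go right to K.
    K is a leaf — visit K.
  Visit U.
Visit C.
Full post-order sequence: J, W, L, Y, A, D, R, T, K, U, C.

7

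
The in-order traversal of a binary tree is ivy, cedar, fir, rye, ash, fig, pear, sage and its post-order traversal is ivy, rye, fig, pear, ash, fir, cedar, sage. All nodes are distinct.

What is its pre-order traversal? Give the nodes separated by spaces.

sage cedar ivy fir ash rye pear fig

The last element of post-order is the root; it splits in-order into left and right subtrees.
Root sage: left subtree has 7 nodes {ivy, cedar, fir, rye, ash, fig, pear}, right has 0 { }.
  Root cedar: left subtree has 1 node {ivy}, right has 5 {fir, rye, ash, fig, pear}.
    Root fir: left subtree has 0 nodes { }, right has 4 {rye, ash, fig, pear}.
      Root ash: left subtree has 1 node {rye}, right has 2 {fig, pear}.
        Root pear: left subtree has 1 node {fig}, right has 0 { }.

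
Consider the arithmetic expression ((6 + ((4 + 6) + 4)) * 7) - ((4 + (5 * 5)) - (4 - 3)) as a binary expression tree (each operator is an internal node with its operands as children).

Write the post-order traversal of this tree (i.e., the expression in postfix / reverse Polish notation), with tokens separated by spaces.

Post-order on an expression tree gives postfix notation: for each operator, emit left operand, right operand, then the operator.

6 4 6 + 4 + + 7 * 4 5 5 * + 4 3 - - -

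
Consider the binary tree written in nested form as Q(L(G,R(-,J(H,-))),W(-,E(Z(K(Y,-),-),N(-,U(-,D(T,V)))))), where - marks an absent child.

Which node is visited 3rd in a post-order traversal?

Post-order visits the left subtree, then the right subtree, then the node.
At Q: go left to L.
  At L: go left to G.
    G is a leaf — visit G.
  At L: go right to R.
    At R: no left child.
    At R: go right to J.
      At J: go left to H.
        H is a leaf — visit H.
      At J: no right child.
      Visit J.
    Visit R.
  Visit L.
At Q: go right to W.
  At W: no left child.
  At W: go right to E.
    At E: go left to Z.
      At Z: go left to K.
        At K: go left to Y.
          Y is a leaf — visit Y.
        At K: no right child.
        Visit K.
      At Z: no right child.
      Visit Z.
    At E: go right to N.
      At N: no left child.
      At N: go right to U.
        At U: no left child.
        At U: go right to D.
          At D: go left to T.
            T is a leaf — visit T.
          At D: go right to V.
            V is a leaf — visit V.
          Visit D.
        Visit U.
      Visit N.
    Visit E.
  Visit W.
Visit Q.
Full post-order sequence: G, H, J, R, L, Y, K, Z, T, V, D, U, N, E, W, Q.

J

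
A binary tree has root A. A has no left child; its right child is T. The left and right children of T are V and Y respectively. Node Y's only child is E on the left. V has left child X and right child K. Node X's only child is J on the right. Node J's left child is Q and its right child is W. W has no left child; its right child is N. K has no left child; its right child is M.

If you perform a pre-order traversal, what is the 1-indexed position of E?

12

Pre-order visits the node, then its left subtree, then its right subtree.
Visit A.
At A: no left child.
At A: go right to T.
  Visit T.
  At T: go left to V.
    Visit V.
    At V: go left to X.
      Visit X.
      At X: no left child.
      At X: go right to J.
        Visit J.
        At J: go left to Q.
          Q is a leaf — visit Q.
        At J: go right to W.
          Visit W.
          At W: no left child.
          At W: go right to N.
            N is a leaf — visit N.
    At V: go right to K.
      Visit K.
      At K: no left child.
      At K: go right to M.
        M is a leaf — visit M.
  At T: go right to Y.
    Visit Y.
    At Y: go left to E.
      E is a leaf — visit E.
    At Y: no right child.
Full pre-order sequence: A, T, V, X, J, Q, W, N, K, M, Y, E.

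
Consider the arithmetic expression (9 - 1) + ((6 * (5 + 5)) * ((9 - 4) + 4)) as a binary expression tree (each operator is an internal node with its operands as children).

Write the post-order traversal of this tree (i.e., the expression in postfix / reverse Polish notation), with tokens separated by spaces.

9 1 - 6 5 5 + * 9 4 - 4 + * +

Post-order on an expression tree gives postfix notation: for each operator, emit left operand, right operand, then the operator.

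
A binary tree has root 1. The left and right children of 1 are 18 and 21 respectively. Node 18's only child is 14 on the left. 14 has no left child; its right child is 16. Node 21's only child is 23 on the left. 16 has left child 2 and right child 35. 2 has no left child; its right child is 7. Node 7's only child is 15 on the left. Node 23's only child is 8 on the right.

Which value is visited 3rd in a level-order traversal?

Level-order visits nodes level by level from the root, left to right within each level.
Level 0: 1
Level 1: 18, 21
Level 2: 14, 23
Level 3: 16, 8
Level 4: 2, 35
Level 5: 7
Level 6: 15
Full level-order sequence: 1, 18, 21, 14, 23, 16, 8, 2, 35, 7, 15.

21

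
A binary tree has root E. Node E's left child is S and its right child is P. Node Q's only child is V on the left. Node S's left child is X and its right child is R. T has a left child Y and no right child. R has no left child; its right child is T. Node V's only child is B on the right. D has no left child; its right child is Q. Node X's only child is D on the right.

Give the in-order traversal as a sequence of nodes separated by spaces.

In-order visits the left subtree, then the node, then the right subtree.
At E: go left to S.
  At S: go left to X.
    At X: no left child.
    Visit X.
    At X: go right to D.
      At D: no left child.
      Visit D.
      At D: go right to Q.
        At Q: go left to V.
          At V: no left child.
          Visit V.
          At V: go right to B.
            B is a leaf — visit B.
        Visit Q.
        At Q: no right child.
  Visit S.
  At S: go right to R.
    At R: no left child.
    Visit R.
    At R: go right to T.
      At T: go left to Y.
        Y is a leaf — visit Y.
      Visit T.
      At T: no right child.
Visit E.
At E: go right to P.
  P is a leaf — visit P.

X D V B Q S R Y T E P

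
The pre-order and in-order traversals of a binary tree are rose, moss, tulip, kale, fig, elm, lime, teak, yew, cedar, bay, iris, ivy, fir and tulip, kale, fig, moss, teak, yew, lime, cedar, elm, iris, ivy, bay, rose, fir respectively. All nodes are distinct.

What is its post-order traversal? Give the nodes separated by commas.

fig, kale, tulip, yew, teak, cedar, lime, ivy, iris, bay, elm, moss, fir, rose

The first element of pre-order is the root; it splits in-order into left and right subtrees.
Root rose: left subtree has 12 nodes {tulip, kale, fig, moss, teak, yew, lime, cedar, elm, iris, ivy, bay}, right has 1 {fir}.
  Root moss: left subtree has 3 nodes {tulip, kale, fig}, right has 8 {teak, yew, lime, cedar, elm, iris, ivy, bay}.
    Root tulip: left subtree has 0 nodes { }, right has 2 {kale, fig}.
      Root kale: left subtree has 0 nodes { }, right has 1 {fig}.
    Root elm: left subtree has 4 nodes {teak, yew, lime, cedar}, right has 3 {iris, ivy, bay}.
      Root lime: left subtree has 2 nodes {teak, yew}, right has 1 {cedar}.
        Root teak: left subtree has 0 nodes { }, right has 1 {yew}.
      Root bay: left subtree has 2 nodes {iris, ivy}, right has 0 { }.
        Root iris: left subtree has 0 nodes { }, right has 1 {ivy}.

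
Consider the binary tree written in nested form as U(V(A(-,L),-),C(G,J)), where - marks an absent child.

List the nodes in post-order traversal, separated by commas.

L, A, V, G, J, C, U

Post-order visits the left subtree, then the right subtree, then the node.
At U: go left to V.
  At V: go left to A.
    At A: no left child.
    At A: go right to L.
      L is a leaf — visit L.
    Visit A.
  At V: no right child.
  Visit V.
At U: go right to C.
  At C: go left to G.
    G is a leaf — visit G.
  At C: go right to J.
    J is a leaf — visit J.
  Visit C.
Visit U.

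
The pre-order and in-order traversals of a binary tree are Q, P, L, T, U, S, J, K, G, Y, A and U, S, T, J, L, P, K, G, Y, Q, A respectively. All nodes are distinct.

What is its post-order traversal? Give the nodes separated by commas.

The first element of pre-order is the root; it splits in-order into left and right subtrees.
Root Q: left subtree has 9 nodes {U, S, T, J, L, P, K, G, Y}, right has 1 {A}.
  Root P: left subtree has 5 nodes {U, S, T, J, L}, right has 3 {K, G, Y}.
    Root L: left subtree has 4 nodes {U, S, T, J}, right has 0 { }.
      Root T: left subtree has 2 nodes {U, S}, right has 1 {J}.
        Root U: left subtree has 0 nodes { }, right has 1 {S}.
    Root K: left subtree has 0 nodes { }, right has 2 {G, Y}.
      Root G: left subtree has 0 nodes { }, right has 1 {Y}.

S, U, J, T, L, Y, G, K, P, A, Q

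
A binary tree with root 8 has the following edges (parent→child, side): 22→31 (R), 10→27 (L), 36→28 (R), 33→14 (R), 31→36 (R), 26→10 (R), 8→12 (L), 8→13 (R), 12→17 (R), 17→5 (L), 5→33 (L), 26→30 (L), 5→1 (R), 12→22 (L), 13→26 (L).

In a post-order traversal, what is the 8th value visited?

Post-order visits the left subtree, then the right subtree, then the node.
At 8: go left to 12.
  At 12: go left to 22.
    At 22: no left child.
    At 22: go right to 31.
      At 31: no left child.
      At 31: go right to 36.
        At 36: no left child.
        At 36: go right to 28.
          28 is a leaf — visit 28.
        Visit 36.
      Visit 31.
    Visit 22.
  At 12: go right to 17.
    At 17: go left to 5.
      At 5: go left to 33.
        At 33: no left child.
        At 33: go right to 14.
          14 is a leaf — visit 14.
        Visit 33.
      At 5: go right to 1.
        1 is a leaf — visit 1.
      Visit 5.
    At 17: no right child.
    Visit 17.
  Visit 12.
At 8: go right to 13.
  At 13: go left to 26.
    At 26: go left to 30.
      30 is a leaf — visit 30.
    At 26: go right to 10.
      At 10: go left to 27.
        27 is a leaf — visit 27.
      At 10: no right child.
      Visit 10.
    Visit 26.
  At 13: no right child.
  Visit 13.
Visit 8.
Full post-order sequence: 28, 36, 31, 22, 14, 33, 1, 5, 17, 12, 30, 27, 10, 26, 13, 8.

5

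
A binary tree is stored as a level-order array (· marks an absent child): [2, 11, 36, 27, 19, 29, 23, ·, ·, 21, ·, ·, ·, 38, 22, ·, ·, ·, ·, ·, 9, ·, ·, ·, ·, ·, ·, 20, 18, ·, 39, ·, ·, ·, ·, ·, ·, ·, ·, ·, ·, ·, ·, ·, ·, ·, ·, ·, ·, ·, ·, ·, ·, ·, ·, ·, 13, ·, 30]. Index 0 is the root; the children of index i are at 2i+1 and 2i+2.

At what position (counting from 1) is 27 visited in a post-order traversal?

1

Post-order visits the left subtree, then the right subtree, then the node.
At 2: go left to 11.
  At 11: go left to 27.
    27 is a leaf — visit 27.
  At 11: go right to 19.
    At 19: go left to 21.
      At 21: no left child.
      At 21: go right to 9.
        9 is a leaf — visit 9.
      Visit 21.
    At 19: no right child.
    Visit 19.
  Visit 11.
At 2: go right to 36.
  At 36: go left to 29.
    29 is a leaf — visit 29.
  At 36: go right to 23.
    At 23: go left to 38.
      At 38: go left to 20.
        At 20: no left child.
        At 20: go right to 13.
          13 is a leaf — visit 13.
        Visit 20.
      At 38: go right to 18.
        At 18: no left child.
        At 18: go right to 30.
          30 is a leaf — visit 30.
        Visit 18.
      Visit 38.
    At 23: go right to 22.
      At 22: no left child.
      At 22: go right to 39.
        39 is a leaf — visit 39.
      Visit 22.
    Visit 23.
  Visit 36.
Visit 2.
Full post-order sequence: 27, 9, 21, 19, 11, 29, 13, 20, 30, 18, 38, 39, 22, 23, 36, 2.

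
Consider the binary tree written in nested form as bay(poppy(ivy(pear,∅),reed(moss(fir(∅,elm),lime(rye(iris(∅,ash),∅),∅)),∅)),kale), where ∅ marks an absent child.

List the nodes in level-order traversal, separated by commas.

Level-order visits nodes level by level from the root, left to right within each level.
Level 0: bay
Level 1: poppy, kale
Level 2: ivy, reed
Level 3: pear, moss
Level 4: fir, lime
Level 5: elm, rye
Level 6: iris
Level 7: ash

bay, poppy, kale, ivy, reed, pear, moss, fir, lime, elm, rye, iris, ash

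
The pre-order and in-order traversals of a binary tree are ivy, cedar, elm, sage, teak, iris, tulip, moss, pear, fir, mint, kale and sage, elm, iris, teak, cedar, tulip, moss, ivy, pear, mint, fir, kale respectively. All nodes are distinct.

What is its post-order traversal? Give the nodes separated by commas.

sage, iris, teak, elm, moss, tulip, cedar, mint, kale, fir, pear, ivy

The first element of pre-order is the root; it splits in-order into left and right subtrees.
Root ivy: left subtree has 7 nodes {sage, elm, iris, teak, cedar, tulip, moss}, right has 4 {pear, mint, fir, kale}.
  Root cedar: left subtree has 4 nodes {sage, elm, iris, teak}, right has 2 {tulip, moss}.
    Root elm: left subtree has 1 node {sage}, right has 2 {iris, teak}.
      Root teak: left subtree has 1 node {iris}, right has 0 { }.
    Root tulip: left subtree has 0 nodes { }, right has 1 {moss}.
  Root pear: left subtree has 0 nodes { }, right has 3 {mint, fir, kale}.
    Root fir: left subtree has 1 node {mint}, right has 1 {kale}.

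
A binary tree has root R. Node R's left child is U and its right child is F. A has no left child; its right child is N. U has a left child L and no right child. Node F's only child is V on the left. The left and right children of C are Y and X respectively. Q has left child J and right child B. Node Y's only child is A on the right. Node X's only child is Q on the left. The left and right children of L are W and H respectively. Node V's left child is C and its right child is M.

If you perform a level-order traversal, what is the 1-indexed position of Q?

13

Level-order visits nodes level by level from the root, left to right within each level.
Level 0: R
Level 1: U, F
Level 2: L, V
Level 3: W, H, C, M
Level 4: Y, X
Level 5: A, Q
Level 6: N, J, B
Full level-order sequence: R, U, F, L, V, W, H, C, M, Y, X, A, Q, N, J, B.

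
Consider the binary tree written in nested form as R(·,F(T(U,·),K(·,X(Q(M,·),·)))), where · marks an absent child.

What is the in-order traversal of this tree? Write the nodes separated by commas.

R, U, T, F, K, M, Q, X

In-order visits the left subtree, then the node, then the right subtree.
At R: no left child.
Visit R.
At R: go right to F.
  At F: go left to T.
    At T: go left to U.
      U is a leaf — visit U.
    Visit T.
    At T: no right child.
  Visit F.
  At F: go right to K.
    At K: no left child.
    Visit K.
    At K: go right to X.
      At X: go left to Q.
        At Q: go left to M.
          M is a leaf — visit M.
        Visit Q.
        At Q: no right child.
      Visit X.
      At X: no right child.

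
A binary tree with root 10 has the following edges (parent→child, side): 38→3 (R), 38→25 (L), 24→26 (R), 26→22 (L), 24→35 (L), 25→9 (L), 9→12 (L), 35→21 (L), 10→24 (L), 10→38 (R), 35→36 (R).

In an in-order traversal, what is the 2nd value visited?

In-order visits the left subtree, then the node, then the right subtree.
At 10: go left to 24.
  At 24: go left to 35.
    At 35: go left to 21.
      21 is a leaf — visit 21.
    Visit 35.
    At 35: go right to 36.
      36 is a leaf — visit 36.
  Visit 24.
  At 24: go right to 26.
    At 26: go left to 22.
      22 is a leaf — visit 22.
    Visit 26.
    At 26: no right child.
Visit 10.
At 10: go right to 38.
  At 38: go left to 25.
    At 25: go left to 9.
      At 9: go left to 12.
        12 is a leaf — visit 12.
      Visit 9.
      At 9: no right child.
    Visit 25.
    At 25: no right child.
  Visit 38.
  At 38: go right to 3.
    3 is a leaf — visit 3.
Full in-order sequence: 21, 35, 36, 24, 22, 26, 10, 12, 9, 25, 38, 3.

35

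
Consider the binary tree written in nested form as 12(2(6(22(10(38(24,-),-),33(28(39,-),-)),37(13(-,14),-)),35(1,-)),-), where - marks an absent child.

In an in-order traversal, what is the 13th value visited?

1

In-order visits the left subtree, then the node, then the right subtree.
At 12: go left to 2.
  At 2: go left to 6.
    At 6: go left to 22.
      At 22: go left to 10.
        At 10: go left to 38.
          At 38: go left to 24.
            24 is a leaf — visit 24.
          Visit 38.
          At 38: no right child.
        Visit 10.
        At 10: no right child.
      Visit 22.
      At 22: go right to 33.
        At 33: go left to 28.
          At 28: go left to 39.
            39 is a leaf — visit 39.
          Visit 28.
          At 28: no right child.
        Visit 33.
        At 33: no right child.
    Visit 6.
    At 6: go right to 37.
      At 37: go left to 13.
        At 13: no left child.
        Visit 13.
        At 13: go right to 14.
          14 is a leaf — visit 14.
      Visit 37.
      At 37: no right child.
  Visit 2.
  At 2: go right to 35.
    At 35: go left to 1.
      1 is a leaf — visit 1.
    Visit 35.
    At 35: no right child.
Visit 12.
At 12: no right child.
Full in-order sequence: 24, 38, 10, 22, 39, 28, 33, 6, 13, 14, 37, 2, 1, 35, 12.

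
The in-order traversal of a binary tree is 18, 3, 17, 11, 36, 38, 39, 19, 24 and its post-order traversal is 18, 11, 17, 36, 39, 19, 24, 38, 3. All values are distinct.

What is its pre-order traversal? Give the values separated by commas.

3, 18, 38, 36, 17, 11, 24, 19, 39

The last element of post-order is the root; it splits in-order into left and right subtrees.
Root 3: left subtree has 1 node {18}, right has 7 {17, 11, 36, 38, 39, 19, 24}.
  Root 38: left subtree has 3 nodes {17, 11, 36}, right has 3 {39, 19, 24}.
    Root 36: left subtree has 2 nodes {17, 11}, right has 0 { }.
      Root 17: left subtree has 0 nodes { }, right has 1 {11}.
    Root 24: left subtree has 2 nodes {39, 19}, right has 0 { }.
      Root 19: left subtree has 1 node {39}, right has 0 { }.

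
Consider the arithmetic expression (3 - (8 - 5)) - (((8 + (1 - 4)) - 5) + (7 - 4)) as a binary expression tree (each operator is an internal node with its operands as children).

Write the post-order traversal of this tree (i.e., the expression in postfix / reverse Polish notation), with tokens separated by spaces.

Post-order on an expression tree gives postfix notation: for each operator, emit left operand, right operand, then the operator.

3 8 5 - - 8 1 4 - + 5 - 7 4 - + -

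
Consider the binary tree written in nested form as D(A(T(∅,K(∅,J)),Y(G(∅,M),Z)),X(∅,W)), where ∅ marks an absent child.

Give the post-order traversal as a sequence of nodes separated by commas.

Post-order visits the left subtree, then the right subtree, then the node.
At D: go left to A.
  At A: go left to T.
    At T: no left child.
    At T: go right to K.
      At K: no left child.
      At K: go right to J.
        J is a leaf — visit J.
      Visit K.
    Visit T.
  At A: go right to Y.
    At Y: go left to G.
      At G: no left child.
      At G: go right to M.
        M is a leaf — visit M.
      Visit G.
    At Y: go right to Z.
      Z is a leaf — visit Z.
    Visit Y.
  Visit A.
At D: go right to X.
  At X: no left child.
  At X: go right to W.
    W is a leaf — visit W.
  Visit X.
Visit D.

J, K, T, M, G, Z, Y, A, W, X, D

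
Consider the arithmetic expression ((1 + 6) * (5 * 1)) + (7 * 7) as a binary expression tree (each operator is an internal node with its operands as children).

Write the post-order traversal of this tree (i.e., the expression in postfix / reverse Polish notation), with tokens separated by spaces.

1 6 + 5 1 * * 7 7 * +

Post-order on an expression tree gives postfix notation: for each operator, emit left operand, right operand, then the operator.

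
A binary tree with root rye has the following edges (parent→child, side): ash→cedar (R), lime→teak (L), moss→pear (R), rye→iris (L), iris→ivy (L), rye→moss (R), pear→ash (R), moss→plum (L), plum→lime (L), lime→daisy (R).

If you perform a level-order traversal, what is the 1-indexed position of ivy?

Level-order visits nodes level by level from the root, left to right within each level.
Level 0: rye
Level 1: iris, moss
Level 2: ivy, plum, pear
Level 3: lime, ash
Level 4: teak, daisy, cedar
Full level-order sequence: rye, iris, moss, ivy, plum, pear, lime, ash, teak, daisy, cedar.

4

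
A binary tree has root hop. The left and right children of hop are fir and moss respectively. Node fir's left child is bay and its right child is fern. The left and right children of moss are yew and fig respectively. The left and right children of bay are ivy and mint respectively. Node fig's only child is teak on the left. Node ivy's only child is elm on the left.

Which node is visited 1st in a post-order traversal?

elm

Post-order visits the left subtree, then the right subtree, then the node.
At hop: go left to fir.
  At fir: go left to bay.
    At bay: go left to ivy.
      At ivy: go left to elm.
        elm is a leaf — visit elm.
      At ivy: no right child.
      Visit ivy.
    At bay: go right to mint.
      mint is a leaf — visit mint.
    Visit bay.
  At fir: go right to fern.
    fern is a leaf — visit fern.
  Visit fir.
At hop: go right to moss.
  At moss: go left to yew.
    yew is a leaf — visit yew.
  At moss: go right to fig.
    At fig: go left to teak.
      teak is a leaf — visit teak.
    At fig: no right child.
    Visit fig.
  Visit moss.
Visit hop.
Full post-order sequence: elm, ivy, mint, bay, fern, fir, yew, teak, fig, moss, hop.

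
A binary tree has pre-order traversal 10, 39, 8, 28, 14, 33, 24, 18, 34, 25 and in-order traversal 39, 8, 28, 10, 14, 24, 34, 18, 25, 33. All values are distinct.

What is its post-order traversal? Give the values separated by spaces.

The first element of pre-order is the root; it splits in-order into left and right subtrees.
Root 10: left subtree has 3 nodes {39, 8, 28}, right has 6 {14, 24, 34, 18, 25, 33}.
  Root 39: left subtree has 0 nodes { }, right has 2 {8, 28}.
    Root 8: left subtree has 0 nodes { }, right has 1 {28}.
  Root 14: left subtree has 0 nodes { }, right has 5 {24, 34, 18, 25, 33}.
    Root 33: left subtree has 4 nodes {24, 34, 18, 25}, right has 0 { }.
      Root 24: left subtree has 0 nodes { }, right has 3 {34, 18, 25}.
        Root 18: left subtree has 1 node {34}, right has 1 {25}.

28 8 39 34 25 18 24 33 14 10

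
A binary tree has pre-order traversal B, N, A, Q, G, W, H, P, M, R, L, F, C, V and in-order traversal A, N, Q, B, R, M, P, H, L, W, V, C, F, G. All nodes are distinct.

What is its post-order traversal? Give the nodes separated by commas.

The first element of pre-order is the root; it splits in-order into left and right subtrees.
Root B: left subtree has 3 nodes {A, N, Q}, right has 10 {R, M, P, H, L, W, V, C, F, G}.
  Root N: left subtree has 1 node {A}, right has 1 {Q}.
  Root G: left subtree has 9 nodes {R, M, P, H, L, W, V, C, F}, right has 0 { }.
    Root W: left subtree has 5 nodes {R, M, P, H, L}, right has 3 {V, C, F}.
      Root H: left subtree has 3 nodes {R, M, P}, right has 1 {L}.
        Root P: left subtree has 2 nodes {R, M}, right has 0 { }.
          Root M: left subtree has 1 node {R}, right has 0 { }.
      Root F: left subtree has 2 nodes {V, C}, right has 0 { }.
        Root C: left subtree has 1 node {V}, right has 0 { }.

A, Q, N, R, M, P, L, H, V, C, F, W, G, B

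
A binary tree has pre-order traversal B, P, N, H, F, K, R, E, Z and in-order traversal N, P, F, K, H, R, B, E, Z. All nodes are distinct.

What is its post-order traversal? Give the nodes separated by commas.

The first element of pre-order is the root; it splits in-order into left and right subtrees.
Root B: left subtree has 6 nodes {N, P, F, K, H, R}, right has 2 {E, Z}.
  Root P: left subtree has 1 node {N}, right has 4 {F, K, H, R}.
    Root H: left subtree has 2 nodes {F, K}, right has 1 {R}.
      Root F: left subtree has 0 nodes { }, right has 1 {K}.
  Root E: left subtree has 0 nodes { }, right has 1 {Z}.

N, K, F, R, H, P, Z, E, B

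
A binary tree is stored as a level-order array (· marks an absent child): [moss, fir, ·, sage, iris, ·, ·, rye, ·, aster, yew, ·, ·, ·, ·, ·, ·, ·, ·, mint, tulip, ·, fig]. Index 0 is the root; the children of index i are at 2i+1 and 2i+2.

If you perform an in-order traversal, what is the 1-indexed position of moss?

10

In-order visits the left subtree, then the node, then the right subtree.
At moss: go left to fir.
  At fir: go left to sage.
    At sage: go left to rye.
      rye is a leaf — visit rye.
    Visit sage.
    At sage: no right child.
  Visit fir.
  At fir: go right to iris.
    At iris: go left to aster.
      At aster: go left to mint.
        mint is a leaf — visit mint.
      Visit aster.
      At aster: go right to tulip.
        tulip is a leaf — visit tulip.
    Visit iris.
    At iris: go right to yew.
      At yew: no left child.
      Visit yew.
      At yew: go right to fig.
        fig is a leaf — visit fig.
Visit moss.
At moss: no right child.
Full in-order sequence: rye, sage, fir, mint, aster, tulip, iris, yew, fig, moss.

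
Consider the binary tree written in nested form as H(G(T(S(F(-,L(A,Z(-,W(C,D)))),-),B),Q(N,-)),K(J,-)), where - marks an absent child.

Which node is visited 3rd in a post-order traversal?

D

Post-order visits the left subtree, then the right subtree, then the node.
At H: go left to G.
  At G: go left to T.
    At T: go left to S.
      At S: go left to F.
        At F: no left child.
        At F: go right to L.
          At L: go left to A.
            A is a leaf — visit A.
          At L: go right to Z.
            At Z: no left child.
            At Z: go right to W.
              At W: go left to C.
                C is a leaf — visit C.
              At W: go right to D.
                D is a leaf — visit D.
              Visit W.
            Visit Z.
          Visit L.
        Visit F.
      At S: no right child.
      Visit S.
    At T: go right to B.
      B is a leaf — visit B.
    Visit T.
  At G: go right to Q.
    At Q: go left to N.
      N is a leaf — visit N.
    At Q: no right child.
    Visit Q.
  Visit G.
At H: go right to K.
  At K: go left to J.
    J is a leaf — visit J.
  At K: no right child.
  Visit K.
Visit H.
Full post-order sequence: A, C, D, W, Z, L, F, S, B, T, N, Q, G, J, K, H.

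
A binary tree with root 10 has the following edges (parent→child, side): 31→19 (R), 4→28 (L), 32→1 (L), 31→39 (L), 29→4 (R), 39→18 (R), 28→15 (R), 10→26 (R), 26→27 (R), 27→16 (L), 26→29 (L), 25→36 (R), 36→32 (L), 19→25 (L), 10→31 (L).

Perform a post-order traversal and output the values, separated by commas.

Post-order visits the left subtree, then the right subtree, then the node.
At 10: go left to 31.
  At 31: go left to 39.
    At 39: no left child.
    At 39: go right to 18.
      18 is a leaf — visit 18.
    Visit 39.
  At 31: go right to 19.
    At 19: go left to 25.
      At 25: no left child.
      At 25: go right to 36.
        At 36: go left to 32.
          At 32: go left to 1.
            1 is a leaf — visit 1.
          At 32: no right child.
          Visit 32.
        At 36: no right child.
        Visit 36.
      Visit 25.
    At 19: no right child.
    Visit 19.
  Visit 31.
At 10: go right to 26.
  At 26: go left to 29.
    At 29: no left child.
    At 29: go right to 4.
      At 4: go left to 28.
        At 28: no left child.
        At 28: go right to 15.
          15 is a leaf — visit 15.
        Visit 28.
      At 4: no right child.
      Visit 4.
    Visit 29.
  At 26: go right to 27.
    At 27: go left to 16.
      16 is a leaf — visit 16.
    At 27: no right child.
    Visit 27.
  Visit 26.
Visit 10.

18, 39, 1, 32, 36, 25, 19, 31, 15, 28, 4, 29, 16, 27, 26, 10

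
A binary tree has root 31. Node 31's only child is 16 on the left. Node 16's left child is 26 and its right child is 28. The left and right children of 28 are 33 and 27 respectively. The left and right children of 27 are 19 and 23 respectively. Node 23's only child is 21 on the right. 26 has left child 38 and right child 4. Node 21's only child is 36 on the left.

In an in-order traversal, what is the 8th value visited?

In-order visits the left subtree, then the node, then the right subtree.
At 31: go left to 16.
  At 16: go left to 26.
    At 26: go left to 38.
      38 is a leaf — visit 38.
    Visit 26.
    At 26: go right to 4.
      4 is a leaf — visit 4.
  Visit 16.
  At 16: go right to 28.
    At 28: go left to 33.
      33 is a leaf — visit 33.
    Visit 28.
    At 28: go right to 27.
      At 27: go left to 19.
        19 is a leaf — visit 19.
      Visit 27.
      At 27: go right to 23.
        At 23: no left child.
        Visit 23.
        At 23: go right to 21.
          At 21: go left to 36.
            36 is a leaf — visit 36.
          Visit 21.
          At 21: no right child.
Visit 31.
At 31: no right child.
Full in-order sequence: 38, 26, 4, 16, 33, 28, 19, 27, 23, 36, 21, 31.

27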